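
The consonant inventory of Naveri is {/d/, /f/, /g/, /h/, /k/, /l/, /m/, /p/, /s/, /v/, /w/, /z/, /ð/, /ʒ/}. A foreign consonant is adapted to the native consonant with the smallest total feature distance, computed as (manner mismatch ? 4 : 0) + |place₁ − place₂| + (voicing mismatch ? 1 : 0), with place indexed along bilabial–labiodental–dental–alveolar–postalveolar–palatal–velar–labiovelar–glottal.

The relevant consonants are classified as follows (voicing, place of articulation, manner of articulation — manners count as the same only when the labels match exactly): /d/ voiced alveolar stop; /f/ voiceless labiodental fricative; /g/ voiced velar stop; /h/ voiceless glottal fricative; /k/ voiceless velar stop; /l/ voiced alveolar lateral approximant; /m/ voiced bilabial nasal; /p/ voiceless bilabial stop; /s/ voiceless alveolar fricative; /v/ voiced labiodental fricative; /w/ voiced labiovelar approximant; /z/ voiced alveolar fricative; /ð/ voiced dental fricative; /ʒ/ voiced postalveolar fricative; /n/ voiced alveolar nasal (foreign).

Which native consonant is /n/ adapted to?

/m/ is closest: same manner (nasal), place distance 3 (alveolar→bilabial), same voicing; total 3. Next closest is /d/ at distance 4.

m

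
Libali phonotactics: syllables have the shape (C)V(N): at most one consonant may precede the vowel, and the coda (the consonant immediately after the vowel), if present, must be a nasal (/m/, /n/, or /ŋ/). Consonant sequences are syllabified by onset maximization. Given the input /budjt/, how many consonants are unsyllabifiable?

3

Under (C)V(N), the unsyllabifiable consonants are /d/, /j/, /t/ (only a nasal (/m/, /n/, or /ŋ/) is licensed in coda position; onsets are limited to one consonant).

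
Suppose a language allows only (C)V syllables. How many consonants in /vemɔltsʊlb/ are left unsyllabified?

The consonants /l/, /t/, /l/, /b/ cannot be parsed into a legal (C)V syllable (no codas are permitted; onsets are limited to one consonant).

4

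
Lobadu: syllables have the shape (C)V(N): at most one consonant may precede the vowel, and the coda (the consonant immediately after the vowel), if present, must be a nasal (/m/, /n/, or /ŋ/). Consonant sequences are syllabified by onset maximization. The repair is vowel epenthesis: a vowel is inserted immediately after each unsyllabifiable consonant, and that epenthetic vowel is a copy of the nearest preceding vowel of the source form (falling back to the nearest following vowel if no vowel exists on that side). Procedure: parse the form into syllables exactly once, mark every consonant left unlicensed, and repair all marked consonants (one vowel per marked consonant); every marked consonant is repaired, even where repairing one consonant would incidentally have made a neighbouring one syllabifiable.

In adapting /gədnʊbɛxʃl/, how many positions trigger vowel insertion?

4

The unsyllabifiable consonants are /d/, /x/, /ʃ/, /l/; each receives one epenthetic vowel.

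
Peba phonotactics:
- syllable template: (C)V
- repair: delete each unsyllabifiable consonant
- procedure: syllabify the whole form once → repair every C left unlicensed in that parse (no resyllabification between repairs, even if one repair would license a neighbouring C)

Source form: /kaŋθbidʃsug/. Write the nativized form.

Under (C)V, the unsyllabifiable consonants are /ŋ/, /θ/, /d/, /ʃ/, /g/ (no codas are permitted; onsets are limited to one consonant).
Deletion applies to /ŋ/, /θ/, /d/, /ʃ/, /g/.

kabisu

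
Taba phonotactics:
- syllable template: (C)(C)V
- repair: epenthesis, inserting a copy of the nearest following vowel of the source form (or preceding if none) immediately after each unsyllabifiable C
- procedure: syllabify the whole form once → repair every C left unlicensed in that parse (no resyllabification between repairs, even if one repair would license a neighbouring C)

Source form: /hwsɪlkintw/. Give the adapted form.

Syllabifying with onset maximization leaves /h/, /n/, /t/, /w/ stranded (no codas are permitted; onsets may contain at most 2 consonants).
Each unlicensed consonant becomes the onset of a new syllable: /h/ → /hɪ/, /n/ → /ni/, /t/ → /ti/, /w/ → /wi/.

hɪwsɪlkinitiwi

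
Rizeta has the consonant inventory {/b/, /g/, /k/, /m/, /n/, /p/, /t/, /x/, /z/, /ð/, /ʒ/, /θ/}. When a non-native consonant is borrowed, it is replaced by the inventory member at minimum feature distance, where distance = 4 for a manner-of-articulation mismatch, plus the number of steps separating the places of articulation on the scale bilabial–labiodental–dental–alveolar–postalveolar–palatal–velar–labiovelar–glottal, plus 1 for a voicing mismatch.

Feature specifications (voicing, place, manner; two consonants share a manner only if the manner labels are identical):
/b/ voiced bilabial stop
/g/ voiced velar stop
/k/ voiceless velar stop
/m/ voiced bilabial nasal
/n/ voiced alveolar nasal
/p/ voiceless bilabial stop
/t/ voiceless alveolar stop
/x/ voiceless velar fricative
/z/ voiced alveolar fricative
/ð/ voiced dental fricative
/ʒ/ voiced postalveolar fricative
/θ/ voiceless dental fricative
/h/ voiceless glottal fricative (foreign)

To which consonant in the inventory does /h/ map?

x

/x/ is closest: same manner (fricative), place distance 2 (glottal→velar), same voicing; total 2. Next closest is /ʒ/ at distance 5.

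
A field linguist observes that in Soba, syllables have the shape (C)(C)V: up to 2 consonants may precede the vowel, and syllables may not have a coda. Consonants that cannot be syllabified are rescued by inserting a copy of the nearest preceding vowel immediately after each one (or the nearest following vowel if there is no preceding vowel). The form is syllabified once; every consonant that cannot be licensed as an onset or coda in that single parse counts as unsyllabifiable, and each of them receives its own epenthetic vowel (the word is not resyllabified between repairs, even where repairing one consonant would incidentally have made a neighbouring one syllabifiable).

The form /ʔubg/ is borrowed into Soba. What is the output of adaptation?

Syllabifying with onset maximization leaves /b/, /g/ stranded (no codas are permitted; onsets may contain at most 2 consonants).
Each unlicensed consonant becomes the onset of a new syllable: /b/ → /bu/, /g/ → /gu/.

ʔubugu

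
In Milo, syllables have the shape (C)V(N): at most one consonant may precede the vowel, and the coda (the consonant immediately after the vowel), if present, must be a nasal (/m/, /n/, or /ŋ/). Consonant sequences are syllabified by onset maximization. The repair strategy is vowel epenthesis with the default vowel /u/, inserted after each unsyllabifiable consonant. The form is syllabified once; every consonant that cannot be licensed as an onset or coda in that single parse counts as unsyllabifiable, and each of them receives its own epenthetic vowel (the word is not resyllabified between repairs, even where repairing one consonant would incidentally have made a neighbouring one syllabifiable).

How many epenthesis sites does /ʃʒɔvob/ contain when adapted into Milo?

2

The unsyllabifiable consonants are /ʃ/, /b/; each receives one epenthetic vowel.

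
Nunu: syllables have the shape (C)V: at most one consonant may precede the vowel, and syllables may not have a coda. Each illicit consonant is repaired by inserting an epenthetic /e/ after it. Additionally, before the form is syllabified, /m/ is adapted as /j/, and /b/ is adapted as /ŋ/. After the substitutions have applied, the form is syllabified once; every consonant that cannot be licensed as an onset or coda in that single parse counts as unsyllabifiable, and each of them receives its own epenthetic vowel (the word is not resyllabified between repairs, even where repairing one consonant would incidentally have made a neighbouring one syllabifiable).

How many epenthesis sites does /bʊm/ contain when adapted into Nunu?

1

After substitution the input is /ŋʊj/.
The unsyllabifiable consonants are /j/; each receives one epenthetic vowel.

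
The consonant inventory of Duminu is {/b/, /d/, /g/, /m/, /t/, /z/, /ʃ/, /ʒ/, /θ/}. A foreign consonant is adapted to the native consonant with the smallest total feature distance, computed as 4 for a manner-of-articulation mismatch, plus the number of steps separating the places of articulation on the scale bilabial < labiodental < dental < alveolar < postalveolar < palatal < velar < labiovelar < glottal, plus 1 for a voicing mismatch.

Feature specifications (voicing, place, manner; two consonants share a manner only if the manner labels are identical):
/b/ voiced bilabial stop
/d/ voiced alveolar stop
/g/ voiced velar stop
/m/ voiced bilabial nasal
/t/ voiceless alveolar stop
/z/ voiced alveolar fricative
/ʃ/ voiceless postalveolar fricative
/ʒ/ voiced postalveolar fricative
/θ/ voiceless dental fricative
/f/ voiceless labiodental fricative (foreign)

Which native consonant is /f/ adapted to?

θ

/θ/ is closest: same manner (fricative), place distance 1 (labiodental→dental), same voicing; total 1. Next closest is /z/ at distance 3.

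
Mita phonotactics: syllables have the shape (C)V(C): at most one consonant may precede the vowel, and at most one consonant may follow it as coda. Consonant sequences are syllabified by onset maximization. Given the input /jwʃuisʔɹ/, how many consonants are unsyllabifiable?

The consonants /j/, /w/, /ʔ/, /ɹ/ cannot be parsed into a legal (C)V(C) syllable (at most one coda consonant is licensed; onsets are limited to one consonant).

4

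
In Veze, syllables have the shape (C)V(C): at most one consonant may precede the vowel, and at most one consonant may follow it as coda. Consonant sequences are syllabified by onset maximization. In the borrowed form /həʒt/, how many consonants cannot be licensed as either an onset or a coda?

Under (C)V(C), the unsyllabifiable consonants are /t/ (at most one coda consonant is licensed; onsets are limited to one consonant).

1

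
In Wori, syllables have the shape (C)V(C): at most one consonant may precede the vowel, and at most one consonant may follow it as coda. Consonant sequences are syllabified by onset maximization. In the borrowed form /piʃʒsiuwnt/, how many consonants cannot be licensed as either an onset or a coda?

3

Syllabifying with onset maximization leaves /ʒ/, /n/, /t/ stranded (at most one coda consonant is licensed; onsets are limited to one consonant).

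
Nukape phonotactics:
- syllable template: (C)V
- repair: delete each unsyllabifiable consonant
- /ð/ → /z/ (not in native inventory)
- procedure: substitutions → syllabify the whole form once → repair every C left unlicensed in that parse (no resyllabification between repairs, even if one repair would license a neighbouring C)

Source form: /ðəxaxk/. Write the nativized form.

Substitution: /ð/ → /z/, giving /zəxaxk/.
The consonants /x/, /k/ cannot be parsed into a legal (C)V syllable (no codas are permitted; onsets are limited to one consonant).
Each unlicensed consonant is deleted: /x/, /k/.

zəxa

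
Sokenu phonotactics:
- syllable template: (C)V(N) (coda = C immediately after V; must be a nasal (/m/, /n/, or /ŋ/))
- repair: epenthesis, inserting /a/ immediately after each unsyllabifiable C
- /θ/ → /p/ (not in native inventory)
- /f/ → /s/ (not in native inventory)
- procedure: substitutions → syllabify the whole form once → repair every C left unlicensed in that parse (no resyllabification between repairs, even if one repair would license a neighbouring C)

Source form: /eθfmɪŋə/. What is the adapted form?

epasamɪŋə

Substitution: /θ/ → /p/, /f/ → /s/, giving /epsmɪŋə/.
The consonants /p/, /s/ cannot be parsed into a legal (C)V(N) syllable (only a nasal (/m/, /n/, or /ŋ/) is licensed in coda position; onsets are limited to one consonant).
Inserting the epenthetic vowel yields /p/ → /pa/, /s/ → /sa/.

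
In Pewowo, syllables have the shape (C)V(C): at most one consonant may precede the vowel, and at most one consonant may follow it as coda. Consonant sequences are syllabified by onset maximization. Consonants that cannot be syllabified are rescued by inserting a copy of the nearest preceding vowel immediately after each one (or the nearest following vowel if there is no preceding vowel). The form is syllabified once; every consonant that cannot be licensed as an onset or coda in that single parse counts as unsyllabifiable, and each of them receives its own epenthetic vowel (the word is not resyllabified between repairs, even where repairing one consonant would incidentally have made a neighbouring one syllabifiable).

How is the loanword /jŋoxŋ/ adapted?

joŋoxŋo

The consonants /j/, /ŋ/ cannot be parsed into a legal (C)V(C) syllable (at most one coda consonant is licensed; onsets are limited to one consonant).
Inserting the epenthetic vowel yields /j/ → /jo/, /ŋ/ → /ŋo/.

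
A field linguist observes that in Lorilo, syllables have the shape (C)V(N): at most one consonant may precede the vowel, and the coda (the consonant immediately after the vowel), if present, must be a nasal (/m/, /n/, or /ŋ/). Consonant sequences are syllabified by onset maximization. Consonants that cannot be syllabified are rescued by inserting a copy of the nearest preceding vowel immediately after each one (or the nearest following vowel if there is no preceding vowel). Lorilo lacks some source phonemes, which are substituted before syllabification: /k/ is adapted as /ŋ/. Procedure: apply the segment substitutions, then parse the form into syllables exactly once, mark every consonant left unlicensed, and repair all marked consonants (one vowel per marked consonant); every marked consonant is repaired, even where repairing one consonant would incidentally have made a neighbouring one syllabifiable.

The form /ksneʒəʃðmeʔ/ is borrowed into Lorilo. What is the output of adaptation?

ŋeseneʒəʃəðəmeʔe

Substitution: /k/ → /ŋ/, giving /ŋsneʒəʃðmeʔ/.
Syllabifying with onset maximization leaves /ŋ/, /s/, /ʃ/, /ð/, /ʔ/ stranded (only a nasal (/m/, /n/, or /ŋ/) is licensed in coda position; onsets are limited to one consonant).
Inserting the epenthetic vowel yields /ŋ/ → /ŋe/, /s/ → /se/, /ʃ/ → /ʃə/, /ð/ → /ðə/, /ʔ/ → /ʔe/.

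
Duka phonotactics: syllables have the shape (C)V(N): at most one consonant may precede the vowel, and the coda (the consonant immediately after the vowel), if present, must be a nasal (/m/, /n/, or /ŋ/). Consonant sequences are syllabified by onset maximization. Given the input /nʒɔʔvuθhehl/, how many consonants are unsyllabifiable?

Syllabifying with onset maximization leaves /n/, /ʔ/, /θ/, /h/, /l/ stranded (only a nasal (/m/, /n/, or /ŋ/) is licensed in coda position; onsets are limited to one consonant).

5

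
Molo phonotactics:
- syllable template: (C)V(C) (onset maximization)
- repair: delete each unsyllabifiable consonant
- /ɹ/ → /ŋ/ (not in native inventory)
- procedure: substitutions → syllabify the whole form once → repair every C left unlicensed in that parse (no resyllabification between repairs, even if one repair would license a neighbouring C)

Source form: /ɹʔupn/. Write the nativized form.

Substitution: /ɹ/ → /ŋ/, giving /ŋʔupn/.
The consonants /ŋ/, /n/ cannot be parsed into a legal (C)V(C) syllable (at most one coda consonant is licensed; onsets are limited to one consonant).
Deletion applies to /ŋ/, /n/.

ʔup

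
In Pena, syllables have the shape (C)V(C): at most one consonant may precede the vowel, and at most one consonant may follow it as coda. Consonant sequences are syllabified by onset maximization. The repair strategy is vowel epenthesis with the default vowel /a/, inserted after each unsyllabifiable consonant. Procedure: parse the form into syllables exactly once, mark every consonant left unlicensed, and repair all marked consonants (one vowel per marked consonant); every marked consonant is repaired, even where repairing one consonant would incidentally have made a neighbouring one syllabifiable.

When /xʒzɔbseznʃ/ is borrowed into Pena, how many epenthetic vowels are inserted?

4

The unsyllabifiable consonants are /x/, /ʒ/, /n/, /ʃ/; each receives one epenthetic vowel.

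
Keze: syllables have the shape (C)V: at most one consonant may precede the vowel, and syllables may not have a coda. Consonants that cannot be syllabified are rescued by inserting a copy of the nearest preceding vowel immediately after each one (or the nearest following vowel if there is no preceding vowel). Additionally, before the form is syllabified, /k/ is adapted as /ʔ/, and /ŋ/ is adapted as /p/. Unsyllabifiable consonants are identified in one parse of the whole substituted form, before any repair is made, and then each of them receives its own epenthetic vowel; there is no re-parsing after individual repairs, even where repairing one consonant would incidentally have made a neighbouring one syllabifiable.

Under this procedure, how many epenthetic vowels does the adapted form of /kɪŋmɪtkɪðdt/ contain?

After substitution the input is /ʔɪpmɪtʔɪðdt/.
The unsyllabifiable consonants are /p/, /t/, /ð/, /d/, /t/; each receives one epenthetic vowel.

5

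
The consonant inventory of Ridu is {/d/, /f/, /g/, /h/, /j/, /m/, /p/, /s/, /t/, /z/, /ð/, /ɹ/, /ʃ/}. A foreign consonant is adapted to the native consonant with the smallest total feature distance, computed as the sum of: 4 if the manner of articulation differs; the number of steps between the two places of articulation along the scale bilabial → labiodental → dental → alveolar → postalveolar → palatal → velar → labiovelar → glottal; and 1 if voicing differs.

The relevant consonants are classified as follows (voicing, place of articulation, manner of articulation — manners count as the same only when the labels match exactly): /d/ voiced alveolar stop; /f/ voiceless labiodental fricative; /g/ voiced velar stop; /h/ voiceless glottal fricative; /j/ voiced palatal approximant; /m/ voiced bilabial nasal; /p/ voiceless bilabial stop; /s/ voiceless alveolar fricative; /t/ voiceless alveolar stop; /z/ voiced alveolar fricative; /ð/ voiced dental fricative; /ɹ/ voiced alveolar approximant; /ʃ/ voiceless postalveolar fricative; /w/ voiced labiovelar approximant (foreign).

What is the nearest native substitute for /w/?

j

/j/ is closest: same manner (approximant), place distance 2 (labiovelar→palatal), same voicing; total 2. Next closest is /ɹ/ at distance 4.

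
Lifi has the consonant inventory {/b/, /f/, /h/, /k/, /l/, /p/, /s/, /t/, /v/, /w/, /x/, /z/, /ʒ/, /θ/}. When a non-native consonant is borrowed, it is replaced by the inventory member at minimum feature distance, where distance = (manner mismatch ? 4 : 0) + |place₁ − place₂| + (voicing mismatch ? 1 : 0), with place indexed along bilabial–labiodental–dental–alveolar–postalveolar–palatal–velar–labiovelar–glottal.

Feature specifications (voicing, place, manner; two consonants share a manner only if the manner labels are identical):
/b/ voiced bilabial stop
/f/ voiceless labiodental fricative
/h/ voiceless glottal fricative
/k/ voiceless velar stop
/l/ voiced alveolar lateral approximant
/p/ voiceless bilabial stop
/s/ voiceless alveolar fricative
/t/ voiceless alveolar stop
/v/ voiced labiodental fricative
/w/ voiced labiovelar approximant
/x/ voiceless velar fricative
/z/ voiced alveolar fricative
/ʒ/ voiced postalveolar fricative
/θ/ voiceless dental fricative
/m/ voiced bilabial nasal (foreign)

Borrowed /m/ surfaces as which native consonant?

/b/ is closest: manner differs (nasal→stop, +4), place distance 0 (bilabial→bilabial), same voicing; total 4. Next closest is /p/ at distance 5.

b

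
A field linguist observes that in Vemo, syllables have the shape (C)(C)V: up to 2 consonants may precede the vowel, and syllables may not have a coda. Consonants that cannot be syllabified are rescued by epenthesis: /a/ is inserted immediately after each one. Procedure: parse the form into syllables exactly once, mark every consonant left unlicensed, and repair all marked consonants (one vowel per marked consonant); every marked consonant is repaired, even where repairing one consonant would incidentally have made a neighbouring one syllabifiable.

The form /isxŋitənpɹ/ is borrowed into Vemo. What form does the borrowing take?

Under (C)(C)V, the unsyllabifiable consonants are /s/, /n/, /p/, /ɹ/ (no codas are permitted; onsets may contain at most 2 consonants).
Each unlicensed consonant becomes the onset of a new syllable: /s/ → /sa/, /n/ → /na/, /p/ → /pa/, /ɹ/ → /ɹa/.

isaxŋitənapaɹa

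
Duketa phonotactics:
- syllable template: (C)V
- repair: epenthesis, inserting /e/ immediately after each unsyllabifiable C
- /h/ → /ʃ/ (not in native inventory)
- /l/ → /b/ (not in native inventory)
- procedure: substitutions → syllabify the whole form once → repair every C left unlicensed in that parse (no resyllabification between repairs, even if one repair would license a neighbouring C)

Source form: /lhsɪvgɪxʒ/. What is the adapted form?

Substitution: /l/ → /b/, /h/ → /ʃ/, giving /bʃsɪvgɪxʒ/.
Under (C)V, the unsyllabifiable consonants are /b/, /ʃ/, /v/, /x/, /ʒ/ (no codas are permitted; onsets are limited to one consonant).
Inserting the epenthetic vowel yields /b/ → /be/, /ʃ/ → /ʃe/, /v/ → /ve/, /x/ → /xe/, /ʒ/ → /ʒe/.

beʃesɪvegɪxeʒe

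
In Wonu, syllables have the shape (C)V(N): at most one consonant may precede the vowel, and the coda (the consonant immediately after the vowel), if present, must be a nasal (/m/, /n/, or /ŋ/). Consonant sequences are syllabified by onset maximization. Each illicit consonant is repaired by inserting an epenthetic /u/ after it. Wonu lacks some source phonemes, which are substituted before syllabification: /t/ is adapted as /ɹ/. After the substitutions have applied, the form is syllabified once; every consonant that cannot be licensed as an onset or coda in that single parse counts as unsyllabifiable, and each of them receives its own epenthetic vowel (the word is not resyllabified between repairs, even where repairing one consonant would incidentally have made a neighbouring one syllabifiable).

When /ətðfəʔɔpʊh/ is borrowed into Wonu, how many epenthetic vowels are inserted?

After substitution the input is /əɹðfəʔɔpʊh/.
The unsyllabifiable consonants are /ɹ/, /ð/, /h/; each receives one epenthetic vowel.

3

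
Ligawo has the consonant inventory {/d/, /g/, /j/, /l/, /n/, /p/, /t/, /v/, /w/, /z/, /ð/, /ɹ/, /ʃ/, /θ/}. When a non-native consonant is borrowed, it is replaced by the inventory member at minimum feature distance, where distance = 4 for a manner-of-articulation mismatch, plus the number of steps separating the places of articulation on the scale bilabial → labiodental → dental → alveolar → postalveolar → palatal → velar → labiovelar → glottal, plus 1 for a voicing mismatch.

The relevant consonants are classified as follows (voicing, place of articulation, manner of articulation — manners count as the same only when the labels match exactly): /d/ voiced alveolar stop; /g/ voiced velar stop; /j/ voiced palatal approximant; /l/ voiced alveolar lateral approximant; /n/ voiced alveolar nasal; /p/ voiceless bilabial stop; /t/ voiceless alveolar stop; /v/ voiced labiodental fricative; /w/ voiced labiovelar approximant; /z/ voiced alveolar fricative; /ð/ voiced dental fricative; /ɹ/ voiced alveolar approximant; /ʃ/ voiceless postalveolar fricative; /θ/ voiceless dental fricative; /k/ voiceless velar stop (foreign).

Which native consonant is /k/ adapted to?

g

/g/ is closest: same manner (stop), place distance 0 (velar→velar), voicing differs (+1); total 1. Next closest is /t/ at distance 3.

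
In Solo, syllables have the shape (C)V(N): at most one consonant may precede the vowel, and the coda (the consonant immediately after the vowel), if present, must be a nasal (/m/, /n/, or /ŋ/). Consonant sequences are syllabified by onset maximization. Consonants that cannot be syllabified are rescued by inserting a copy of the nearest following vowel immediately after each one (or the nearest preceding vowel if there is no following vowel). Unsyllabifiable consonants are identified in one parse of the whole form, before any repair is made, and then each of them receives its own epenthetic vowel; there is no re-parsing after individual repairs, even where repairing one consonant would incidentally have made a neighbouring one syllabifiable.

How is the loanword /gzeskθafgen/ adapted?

The consonants /g/, /s/, /k/, /f/ cannot be parsed into a legal (C)V(N) syllable (only a nasal (/m/, /n/, or /ŋ/) is licensed in coda position; onsets are limited to one consonant).
Inserting the epenthetic vowel yields /g/ → /ge/, /s/ → /sa/, /k/ → /ka/, /f/ → /fe/.

gezesakaθafegen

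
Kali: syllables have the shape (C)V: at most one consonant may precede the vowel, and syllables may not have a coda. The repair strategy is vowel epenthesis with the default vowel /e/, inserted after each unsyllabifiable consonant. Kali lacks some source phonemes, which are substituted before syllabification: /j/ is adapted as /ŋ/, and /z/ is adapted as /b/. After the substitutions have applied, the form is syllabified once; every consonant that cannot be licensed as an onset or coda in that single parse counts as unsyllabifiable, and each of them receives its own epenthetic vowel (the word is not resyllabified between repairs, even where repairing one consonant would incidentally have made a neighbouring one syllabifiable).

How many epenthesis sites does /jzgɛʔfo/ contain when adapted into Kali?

After substitution the input is /ŋbgɛʔfo/.
The unsyllabifiable consonants are /ŋ/, /b/, /ʔ/; each receives one epenthetic vowel.

3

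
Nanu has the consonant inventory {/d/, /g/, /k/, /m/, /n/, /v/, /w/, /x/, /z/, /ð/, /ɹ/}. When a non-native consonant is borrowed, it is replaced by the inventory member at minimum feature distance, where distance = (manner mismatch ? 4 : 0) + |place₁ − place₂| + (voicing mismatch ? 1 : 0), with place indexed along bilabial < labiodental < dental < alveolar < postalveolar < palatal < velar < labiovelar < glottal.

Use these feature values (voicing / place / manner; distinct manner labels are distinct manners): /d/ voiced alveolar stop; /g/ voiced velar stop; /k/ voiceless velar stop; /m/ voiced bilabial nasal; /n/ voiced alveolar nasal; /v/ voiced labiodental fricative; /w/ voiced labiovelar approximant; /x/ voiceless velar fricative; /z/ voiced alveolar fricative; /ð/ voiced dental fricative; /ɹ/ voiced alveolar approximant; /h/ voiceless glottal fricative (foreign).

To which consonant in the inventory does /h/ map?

/x/ is closest: same manner (fricative), place distance 2 (glottal→velar), same voicing; total 2. Next closest is /k/ at distance 6.

x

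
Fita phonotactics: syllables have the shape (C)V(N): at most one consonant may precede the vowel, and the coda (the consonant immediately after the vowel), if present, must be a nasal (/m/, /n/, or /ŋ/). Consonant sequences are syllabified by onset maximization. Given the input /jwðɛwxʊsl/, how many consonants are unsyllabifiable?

5

Syllabifying with onset maximization leaves /j/, /w/, /w/, /s/, /l/ stranded (only a nasal (/m/, /n/, or /ŋ/) is licensed in coda position; onsets are limited to one consonant).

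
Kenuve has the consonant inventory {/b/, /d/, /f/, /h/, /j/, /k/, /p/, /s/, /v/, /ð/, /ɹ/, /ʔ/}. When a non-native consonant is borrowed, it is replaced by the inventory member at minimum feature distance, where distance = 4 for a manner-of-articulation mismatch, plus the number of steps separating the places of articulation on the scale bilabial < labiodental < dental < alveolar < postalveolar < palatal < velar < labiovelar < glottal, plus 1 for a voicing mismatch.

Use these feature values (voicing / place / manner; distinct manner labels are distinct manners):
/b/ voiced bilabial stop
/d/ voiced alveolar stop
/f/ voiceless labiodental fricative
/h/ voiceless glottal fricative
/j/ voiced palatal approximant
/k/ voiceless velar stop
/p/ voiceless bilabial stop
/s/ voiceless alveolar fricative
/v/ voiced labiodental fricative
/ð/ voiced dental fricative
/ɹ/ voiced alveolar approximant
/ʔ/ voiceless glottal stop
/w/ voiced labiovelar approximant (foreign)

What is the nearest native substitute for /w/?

j

/j/ is closest: same manner (approximant), place distance 2 (labiovelar→palatal), same voicing; total 2. Next closest is /ɹ/ at distance 4.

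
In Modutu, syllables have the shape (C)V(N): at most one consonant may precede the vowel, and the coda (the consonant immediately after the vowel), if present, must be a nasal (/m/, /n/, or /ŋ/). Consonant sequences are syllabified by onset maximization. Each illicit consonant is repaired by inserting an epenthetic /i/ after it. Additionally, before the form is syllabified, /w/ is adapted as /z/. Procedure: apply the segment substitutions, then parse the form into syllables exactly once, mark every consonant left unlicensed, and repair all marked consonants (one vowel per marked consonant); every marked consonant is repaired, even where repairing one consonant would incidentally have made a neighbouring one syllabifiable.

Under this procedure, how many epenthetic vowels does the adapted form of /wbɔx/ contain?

2

After substitution the input is /zbɔx/.
The unsyllabifiable consonants are /z/, /x/; each receives one epenthetic vowel.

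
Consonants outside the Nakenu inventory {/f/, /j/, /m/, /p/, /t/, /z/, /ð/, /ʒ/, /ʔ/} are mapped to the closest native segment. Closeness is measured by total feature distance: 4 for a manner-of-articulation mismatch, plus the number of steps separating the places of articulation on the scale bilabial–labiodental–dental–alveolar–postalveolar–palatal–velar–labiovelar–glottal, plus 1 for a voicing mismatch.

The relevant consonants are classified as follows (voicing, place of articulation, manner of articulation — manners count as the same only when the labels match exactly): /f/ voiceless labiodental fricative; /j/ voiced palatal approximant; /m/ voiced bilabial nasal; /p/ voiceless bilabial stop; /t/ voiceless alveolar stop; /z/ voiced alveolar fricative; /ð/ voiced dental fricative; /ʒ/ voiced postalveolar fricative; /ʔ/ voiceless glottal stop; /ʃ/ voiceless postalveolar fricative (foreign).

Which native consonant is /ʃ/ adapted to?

ʒ

/ʒ/ is closest: same manner (fricative), place distance 0 (postalveolar→postalveolar), voicing differs (+1); total 1. Next closest is /z/ at distance 2.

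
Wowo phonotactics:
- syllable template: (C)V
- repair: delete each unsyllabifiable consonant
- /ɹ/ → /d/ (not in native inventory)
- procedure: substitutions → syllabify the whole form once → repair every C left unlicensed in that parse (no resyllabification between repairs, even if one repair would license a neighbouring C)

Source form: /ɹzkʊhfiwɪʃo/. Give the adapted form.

Substitution: /ɹ/ → /d/, giving /dzkʊhfiwɪʃo/.
Under (C)V, the unsyllabifiable consonants are /d/, /z/, /h/ (no codas are permitted; onsets are limited to one consonant).
Deletion applies to /d/, /z/, /h/.

kʊfiwɪʃo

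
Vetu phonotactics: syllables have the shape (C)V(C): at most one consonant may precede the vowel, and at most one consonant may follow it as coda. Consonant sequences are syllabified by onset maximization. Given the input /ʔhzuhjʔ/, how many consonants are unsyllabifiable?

Under (C)V(C), the unsyllabifiable consonants are /ʔ/, /h/, /j/, /ʔ/ (at most one coda consonant is licensed; onsets are limited to one consonant).

4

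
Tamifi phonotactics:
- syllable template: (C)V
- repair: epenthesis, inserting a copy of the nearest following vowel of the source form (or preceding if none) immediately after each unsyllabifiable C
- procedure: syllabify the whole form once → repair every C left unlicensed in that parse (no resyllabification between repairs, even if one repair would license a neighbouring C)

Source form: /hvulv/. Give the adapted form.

huvuluvu

Syllabifying with onset maximization leaves /h/, /l/, /v/ stranded (no codas are permitted; onsets are limited to one consonant).
Each unlicensed consonant becomes the onset of a new syllable: /h/ → /hu/, /l/ → /lu/, /v/ → /vu/.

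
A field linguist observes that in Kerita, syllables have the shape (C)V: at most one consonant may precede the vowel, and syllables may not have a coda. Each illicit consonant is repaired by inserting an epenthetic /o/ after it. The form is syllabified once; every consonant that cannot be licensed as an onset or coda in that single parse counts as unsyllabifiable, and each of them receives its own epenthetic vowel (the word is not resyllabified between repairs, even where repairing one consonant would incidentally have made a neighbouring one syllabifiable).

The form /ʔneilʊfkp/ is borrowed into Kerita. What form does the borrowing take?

ʔoneilʊfokopo

Syllabifying with onset maximization leaves /ʔ/, /f/, /k/, /p/ stranded (no codas are permitted; onsets are limited to one consonant).
Epenthesis after each stranded consonant: /ʔ/ → /ʔo/, /f/ → /fo/, /k/ → /ko/, /p/ → /po/.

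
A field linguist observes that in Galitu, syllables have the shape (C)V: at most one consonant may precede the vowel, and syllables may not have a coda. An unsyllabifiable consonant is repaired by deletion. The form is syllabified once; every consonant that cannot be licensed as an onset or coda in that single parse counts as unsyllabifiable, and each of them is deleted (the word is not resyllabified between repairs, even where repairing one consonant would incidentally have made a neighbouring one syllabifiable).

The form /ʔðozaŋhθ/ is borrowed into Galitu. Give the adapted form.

ðoza

The consonants /ʔ/, /ŋ/, /h/, /θ/ cannot be parsed into a legal (C)V syllable (no codas are permitted; onsets are limited to one consonant).
Each unlicensed consonant is deleted: /ʔ/, /ŋ/, /h/, /θ/.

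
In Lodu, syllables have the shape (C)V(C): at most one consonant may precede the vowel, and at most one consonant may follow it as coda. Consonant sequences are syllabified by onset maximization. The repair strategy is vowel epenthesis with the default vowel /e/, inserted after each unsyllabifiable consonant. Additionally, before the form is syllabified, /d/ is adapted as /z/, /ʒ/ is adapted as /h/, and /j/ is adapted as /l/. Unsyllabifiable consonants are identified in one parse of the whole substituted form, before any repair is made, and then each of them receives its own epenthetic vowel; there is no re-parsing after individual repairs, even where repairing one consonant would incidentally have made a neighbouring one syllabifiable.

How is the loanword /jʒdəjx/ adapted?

Substitution: /j/ → /l/, /ʒ/ → /h/, /d/ → /z/, giving /lhzəlx/.
Syllabifying with onset maximization leaves /l/, /h/, /x/ stranded (at most one coda consonant is licensed; onsets are limited to one consonant).
Each unlicensed consonant becomes the onset of a new syllable: /l/ → /le/, /h/ → /he/, /x/ → /xe/.

lehezəlxe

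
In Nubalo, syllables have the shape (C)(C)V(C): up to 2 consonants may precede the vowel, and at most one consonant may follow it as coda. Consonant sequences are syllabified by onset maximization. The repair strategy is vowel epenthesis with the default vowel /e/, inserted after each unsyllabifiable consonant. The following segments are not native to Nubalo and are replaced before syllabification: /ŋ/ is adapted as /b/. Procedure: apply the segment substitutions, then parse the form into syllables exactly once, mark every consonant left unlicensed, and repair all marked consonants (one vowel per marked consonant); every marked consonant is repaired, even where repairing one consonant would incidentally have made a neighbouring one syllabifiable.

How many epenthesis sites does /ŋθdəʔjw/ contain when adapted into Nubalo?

3

After substitution the input is /bθdəʔjw/.
The unsyllabifiable consonants are /b/, /j/, /w/; each receives one epenthetic vowel.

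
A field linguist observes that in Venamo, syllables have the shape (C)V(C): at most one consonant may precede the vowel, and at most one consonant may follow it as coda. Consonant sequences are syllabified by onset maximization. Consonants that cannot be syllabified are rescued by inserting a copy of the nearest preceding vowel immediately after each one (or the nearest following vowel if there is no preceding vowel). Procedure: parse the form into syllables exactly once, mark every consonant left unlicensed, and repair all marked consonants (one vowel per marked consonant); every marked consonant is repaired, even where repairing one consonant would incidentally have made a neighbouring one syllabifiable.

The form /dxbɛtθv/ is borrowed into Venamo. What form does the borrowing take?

The consonants /d/, /x/, /θ/, /v/ cannot be parsed into a legal (C)V(C) syllable (at most one coda consonant is licensed; onsets are limited to one consonant).
Inserting the epenthetic vowel yields /d/ → /dɛ/, /x/ → /xɛ/, /θ/ → /θɛ/, /v/ → /vɛ/.

dɛxɛbɛtθɛvɛ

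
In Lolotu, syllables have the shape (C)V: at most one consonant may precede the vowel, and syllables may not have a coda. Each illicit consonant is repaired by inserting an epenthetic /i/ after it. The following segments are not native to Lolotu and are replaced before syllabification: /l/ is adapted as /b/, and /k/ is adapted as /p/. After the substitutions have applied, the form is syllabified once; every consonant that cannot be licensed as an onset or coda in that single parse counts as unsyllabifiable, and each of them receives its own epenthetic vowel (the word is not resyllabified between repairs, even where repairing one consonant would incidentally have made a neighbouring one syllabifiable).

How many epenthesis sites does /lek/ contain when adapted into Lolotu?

1

After substitution the input is /bep/.
The unsyllabifiable consonants are /p/; each receives one epenthetic vowel.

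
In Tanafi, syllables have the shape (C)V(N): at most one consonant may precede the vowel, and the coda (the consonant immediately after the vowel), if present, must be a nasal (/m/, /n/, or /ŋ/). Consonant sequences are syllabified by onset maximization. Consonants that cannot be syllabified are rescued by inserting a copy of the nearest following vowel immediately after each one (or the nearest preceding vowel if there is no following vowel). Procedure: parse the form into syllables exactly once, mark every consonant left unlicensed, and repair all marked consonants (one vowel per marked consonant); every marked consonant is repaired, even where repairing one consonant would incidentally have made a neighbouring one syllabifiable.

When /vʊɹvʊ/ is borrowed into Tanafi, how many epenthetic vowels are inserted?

1

The unsyllabifiable consonants are /ɹ/; each receives one epenthetic vowel.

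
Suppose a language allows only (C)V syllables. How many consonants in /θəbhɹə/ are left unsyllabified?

2

The consonants /b/, /h/ cannot be parsed into a legal (C)V syllable (no codas are permitted; onsets are limited to one consonant).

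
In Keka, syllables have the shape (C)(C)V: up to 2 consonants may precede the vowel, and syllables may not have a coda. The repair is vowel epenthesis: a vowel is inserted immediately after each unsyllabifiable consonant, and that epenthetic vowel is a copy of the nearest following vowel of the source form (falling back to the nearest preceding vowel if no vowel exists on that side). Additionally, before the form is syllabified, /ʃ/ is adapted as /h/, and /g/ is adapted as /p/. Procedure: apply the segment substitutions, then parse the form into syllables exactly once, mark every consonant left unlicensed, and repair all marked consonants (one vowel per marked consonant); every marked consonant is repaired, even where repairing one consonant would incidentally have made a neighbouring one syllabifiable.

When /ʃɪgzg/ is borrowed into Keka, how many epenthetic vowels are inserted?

3

After substitution the input is /hɪpzp/.
The unsyllabifiable consonants are /p/, /z/, /p/; each receives one epenthetic vowel.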